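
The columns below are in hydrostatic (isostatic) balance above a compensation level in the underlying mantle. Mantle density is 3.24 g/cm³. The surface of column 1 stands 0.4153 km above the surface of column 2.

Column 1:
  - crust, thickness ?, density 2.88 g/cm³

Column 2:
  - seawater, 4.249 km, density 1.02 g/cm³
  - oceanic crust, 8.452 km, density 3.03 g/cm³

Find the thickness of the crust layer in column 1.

34.9 km

Take the compensation level at the base of the deeper column (depth z_c below the surface of column 1) and equate Σ ρ_i t_i down to z_c; mantle fills any gap and the z_c terms cancel.
Column 1: x×2.88 + (z_c − 0 − x)×3.24
Column 2: 0.4153×0 + 4.249×1.02 + 8.452×3.03 + (z_c − 0.4153 − 12.701)×3.24
The z_c×3.24 term appears on both sides and cancels. Collect the known terms of each column as K = Σ(ρt)_known − 3.24 × (depth of known layers): K_1 = 0 − 3.24×0 = 0; K_2 = 29.94354 − 3.24×(0.4153 + 12.701) = −12.553272.
Balance: K_1 − x×(3.24 − 2.88) = K_2, so x = (K_1 − K_2)/(3.24 − 2.88) = 12.5533/0.36 = 34.9 km.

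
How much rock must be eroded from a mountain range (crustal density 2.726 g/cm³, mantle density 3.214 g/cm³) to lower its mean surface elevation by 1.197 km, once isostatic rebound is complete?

Net drop Δ = e − u = e − e ρ_c/ρ_m = e (ρ_m − ρ_c)/ρ_m.
e = Δ ρ_m/(ρ_m − ρ_c) = 1.197 km × 3.214/0.488 = 7.88 km.

7.88 km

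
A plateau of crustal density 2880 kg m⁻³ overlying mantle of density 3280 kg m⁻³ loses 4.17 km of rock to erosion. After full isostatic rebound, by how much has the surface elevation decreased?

Rebound u = e ρ_c/ρ_m = 4.17 km × 2880/3280 = 3.661 km.
Net surface drop = e − u = 4.17 km − 3.661 km = e (ρ_m − ρ_c)/ρ_m = 0.509 km.

0.509 km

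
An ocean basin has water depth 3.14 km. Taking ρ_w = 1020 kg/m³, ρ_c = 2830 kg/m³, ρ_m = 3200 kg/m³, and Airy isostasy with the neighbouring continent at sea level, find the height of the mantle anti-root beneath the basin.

15.4 km

For local isostatic compensation: replacing crust with seawater at the top is compensated by replacing crust with mantle at the base: d (ρ_c − ρ_w) = a (ρ_m − ρ_c).
a = d (ρ_c − ρ_w)/(ρ_m − ρ_c) = 3.14 km × 1810/370 = 15.4 km.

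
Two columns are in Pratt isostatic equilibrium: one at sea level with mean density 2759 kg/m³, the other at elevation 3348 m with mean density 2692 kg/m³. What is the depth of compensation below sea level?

ρ_ref D = ρ (D + h) → D (ρ_ref − ρ) = ρ h.
D = ρ h/(ρ_ref − ρ) = 2692 × 3348 m/(2759 − 2692) = 135000 m.

135000 m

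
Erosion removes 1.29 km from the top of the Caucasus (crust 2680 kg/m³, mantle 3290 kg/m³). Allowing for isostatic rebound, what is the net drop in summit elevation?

0.239 km

Rebound u = e ρ_c/ρ_m = 1.29 km × 2680/3290 = 1.051 km.
Net surface drop = e − u = 1.29 km − 1.051 km = e (ρ_m − ρ_c)/ρ_m = 0.239 km.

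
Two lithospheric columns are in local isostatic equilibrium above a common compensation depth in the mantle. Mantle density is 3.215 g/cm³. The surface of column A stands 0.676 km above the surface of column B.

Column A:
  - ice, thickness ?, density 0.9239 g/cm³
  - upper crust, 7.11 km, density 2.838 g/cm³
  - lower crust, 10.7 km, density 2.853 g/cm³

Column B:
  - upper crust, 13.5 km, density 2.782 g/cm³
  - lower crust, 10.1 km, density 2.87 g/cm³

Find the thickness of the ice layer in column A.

2.16 km

Take the compensation level at the base of the deeper column (depth z_c below the surface of column A) and equate Σ ρ_i t_i down to z_c; mantle fills any gap and the z_c terms cancel.
Column A: x×0.9239 + 7.11×2.838 + 10.7×2.853 + (z_c − 17.81 − x)×3.215
Column B: 0.676×0 + 13.5×2.782 + 10.1×2.87 + (z_c − 0.676 − 23.6)×3.215
The z_c×3.215 term appears on both sides and cancels. Collect the known terms of each column as K = Σ(ρt)_known − 3.215 × (depth of known layers): K_A = 50.70528 − 3.215×17.81 = −6.55387; K_B = 66.544 − 3.215×(0.676 + 23.6) = −11.50334.
Balance: K_A − x×(3.215 − 0.9239) = K_B, so x = (K_A − K_B)/(3.215 − 0.9239) = 4.94947/2.2911 = 2.16 km.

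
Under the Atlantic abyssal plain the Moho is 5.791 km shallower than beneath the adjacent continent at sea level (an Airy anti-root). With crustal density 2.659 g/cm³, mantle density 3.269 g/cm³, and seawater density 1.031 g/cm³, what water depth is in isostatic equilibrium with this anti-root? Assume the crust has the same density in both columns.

2.17 km

Replacing a thickness d of crust by seawater at the top must be balanced by replacing crust with mantle at the base: d (ρ_c − ρ_w) = a (ρ_m − ρ_c).
d = a (ρ_m − ρ_c)/(ρ_c − ρ_w) = 5.791 km × 0.61/1.628 = 2.17 km.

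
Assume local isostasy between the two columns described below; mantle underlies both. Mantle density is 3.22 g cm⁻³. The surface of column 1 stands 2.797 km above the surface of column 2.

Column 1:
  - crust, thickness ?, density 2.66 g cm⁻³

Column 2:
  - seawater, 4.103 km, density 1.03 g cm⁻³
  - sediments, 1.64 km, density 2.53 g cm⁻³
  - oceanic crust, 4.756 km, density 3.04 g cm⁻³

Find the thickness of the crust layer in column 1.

Take the compensation level at the base of the deeper column (depth z_c below the surface of column 1) and equate Σ ρ_i t_i down to z_c; mantle fills any gap and the z_c terms cancel.
Column 1: x×2.66 + (z_c − 0 − x)×3.22
Column 2: 2.797×0 + 4.103×1.03 + 1.64×2.53 + 4.756×3.04 + (z_c − 2.797 − 10.499)×3.22
The z_c×3.22 term appears on both sides and cancels. Collect the known terms of each column as K = Σ(ρt)_known − 3.22 × (depth of known layers): K_1 = 0 − 3.22×0 = 0; K_2 = 22.83353 − 3.22×(2.797 + 10.499) = −19.97959.
Balance: K_1 − x×(3.22 − 2.66) = K_2, so x = (K_1 − K_2)/(3.22 − 2.66) = 19.9796/0.56 = 35.7 km.

35.7 km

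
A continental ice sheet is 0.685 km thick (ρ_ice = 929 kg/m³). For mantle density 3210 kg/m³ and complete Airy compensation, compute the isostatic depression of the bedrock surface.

0.198 km

For local isostatic compensation: the ice load ρ_ice t is balanced by mantle displaced below, ρ_m s.
s = t ρ_ice / ρ_m = 0.685 km × 929/3210 = 0.198 km.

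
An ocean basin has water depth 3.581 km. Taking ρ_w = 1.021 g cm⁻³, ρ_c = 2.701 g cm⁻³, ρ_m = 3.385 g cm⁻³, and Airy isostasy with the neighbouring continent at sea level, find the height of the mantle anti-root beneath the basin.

8.8 km

In Airy isostatic equilibrium: replacing crust with seawater at the top is compensated by replacing crust with mantle at the base: d (ρ_c − ρ_w) = a (ρ_m − ρ_c).
a = d (ρ_c − ρ_w)/(ρ_m − ρ_c) = 3.581 km × 1.68/0.684 = 8.8 km.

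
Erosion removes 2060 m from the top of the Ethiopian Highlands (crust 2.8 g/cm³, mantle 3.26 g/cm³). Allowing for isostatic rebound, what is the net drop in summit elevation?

291 m

Rebound u = e ρ_c/ρ_m = 2060 m × 2.8/3.26 = 1769 m.
Net surface drop = e − u = 2060 m − 1769 m = e (ρ_m − ρ_c)/ρ_m = 291 m.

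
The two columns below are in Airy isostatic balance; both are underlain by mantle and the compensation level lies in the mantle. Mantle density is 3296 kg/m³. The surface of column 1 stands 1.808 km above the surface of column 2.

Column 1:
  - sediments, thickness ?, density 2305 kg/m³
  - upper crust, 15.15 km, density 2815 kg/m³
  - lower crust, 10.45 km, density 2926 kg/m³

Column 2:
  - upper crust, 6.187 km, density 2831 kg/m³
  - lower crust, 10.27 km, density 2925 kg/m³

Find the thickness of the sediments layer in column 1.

1.51 km

Take the compensation level at the base of the deeper column (depth z_c below the surface of column 1) and equate Σ ρ_i t_i down to z_c; mantle fills any gap and the z_c terms cancel.
Column 1: x×2305 + 15.15×2815 + 10.45×2926 + (z_c − 25.6 − x)×3296
Column 2: 1.808×0 + 6.187×2831 + 10.27×2925 + (z_c − 1.808 − 16.457)×3296
The z_c×3296 term appears on both sides and cancels. Collect the known terms of each column as K = Σ(ρt)_known − 3296 × (depth of known layers): K_1 = 73223.95 − 3296×25.6 = −11153.65; K_2 = 47555.147 − 3296×(1.808 + 16.457) = −12646.293.
Balance: K_1 − x×(3296 − 2305) = K_2, so x = (K_1 − K_2)/(3296 − 2305) = 1492.64/991 = 1.51 km.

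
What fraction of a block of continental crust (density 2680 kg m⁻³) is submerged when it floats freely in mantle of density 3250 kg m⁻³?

0.825

Submerged fraction = ρ_obj/ρ_fluid = 2680/3250 = 0.825.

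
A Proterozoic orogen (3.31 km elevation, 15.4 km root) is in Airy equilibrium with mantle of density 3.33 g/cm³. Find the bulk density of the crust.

ρ_c h = (ρ_m − ρ_c) r → ρ_c (h + r) = ρ_m r → ρ_c = ρ_m r / (h + r).
ρ_c = 3.33 × 15.4 km / (3.31 km + 15.4 km) = 2.74 g/cm³.

2.74 g/cm³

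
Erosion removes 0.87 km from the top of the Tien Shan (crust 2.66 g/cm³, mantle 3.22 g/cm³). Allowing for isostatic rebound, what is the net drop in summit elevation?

0.151 km

Rebound u = e ρ_c/ρ_m = 0.87 km × 2.66/3.22 = 0.7187 km.
Net surface drop = e − u = 0.87 km − 0.7187 km = e (ρ_m − ρ_c)/ρ_m = 0.151 km.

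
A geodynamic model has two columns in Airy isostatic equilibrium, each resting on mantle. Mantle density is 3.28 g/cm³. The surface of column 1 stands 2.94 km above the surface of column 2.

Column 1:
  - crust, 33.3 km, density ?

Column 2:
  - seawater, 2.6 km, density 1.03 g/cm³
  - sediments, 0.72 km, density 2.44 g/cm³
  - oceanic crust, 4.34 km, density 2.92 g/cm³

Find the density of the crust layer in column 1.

Take the compensation level at the base of the deeper column (depth z_c below the surface of column 1) and equate Σ ρ_i t_i down to z_c; mantle fills any gap and the z_c terms cancel.
Column 1: 33.3×ρ + (z_c − 33.3)×3.28
Column 2: 2.94×0 + 2.6×1.03 + 0.72×2.44 + 4.34×2.92 + (z_c − 2.94 − 7.66)×3.28
The z_c×3.28 term appears on both sides and cancels. Collect the known terms of each column as K = Σ(ρt)_known − 3.28 × (depth of known layers): K_1 = 0 − 3.28×33.3 = −109.224; K_2 = 17.1076 − 3.28×(2.94 + 7.66) = −17.6604.
Balance: K_1 + 33.3×ρ = K_2, so ρ = (K_2 − K_1)/33.3 = 91.5636/33.3 = 2.75 g/cm³.

2.75 g/cm³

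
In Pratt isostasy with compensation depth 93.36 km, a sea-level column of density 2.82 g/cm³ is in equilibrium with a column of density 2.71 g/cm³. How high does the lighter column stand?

ρ_ref D = ρ (D + h) → h = D (ρ_ref − ρ)/ρ.
h = 93.36 km × (2.82 − 2.71)/2.71 = 3.79 km.

3.79 km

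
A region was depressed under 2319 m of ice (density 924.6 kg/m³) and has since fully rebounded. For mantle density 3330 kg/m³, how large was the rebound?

Removing the load lets mantle flow back in; uplift u satisfies ρ_ice t = ρ_m u.
u = t ρ_ice/ρ_m = 2319 m × 924.6/3330 = 644 m.

644 m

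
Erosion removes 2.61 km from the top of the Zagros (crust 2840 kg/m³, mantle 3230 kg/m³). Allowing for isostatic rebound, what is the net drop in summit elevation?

0.315 km

Rebound u = e ρ_c/ρ_m = 2.61 km × 2840/3230 = 2.295 km.
Net surface drop = e − u = 2.61 km − 2.295 km = e (ρ_m − ρ_c)/ρ_m = 0.315 km.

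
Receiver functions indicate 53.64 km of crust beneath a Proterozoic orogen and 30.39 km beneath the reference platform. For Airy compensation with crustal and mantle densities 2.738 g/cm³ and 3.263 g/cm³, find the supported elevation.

3.74 km

Excess crust Δ = 53.64 km − 30.39 km = 23.25 km, split between elevation h and root r with h + r = Δ.
Airy balance ρ_c h = (ρ_m − ρ_c) r gives r = h ρ_c/(ρ_m − ρ_c), so h (1 + ρ_c/(ρ_m − ρ_c)) = Δ, i.e. h = Δ (ρ_m − ρ_c)/ρ_m.
h = 23.25 km × 0.525/3.263 = 3.74 km.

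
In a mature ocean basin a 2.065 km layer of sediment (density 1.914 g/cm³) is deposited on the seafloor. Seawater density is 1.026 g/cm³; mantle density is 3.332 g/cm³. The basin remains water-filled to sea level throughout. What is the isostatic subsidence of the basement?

0.795 km

Submarine loading: the sediment displaces seawater, and the subsidence is in turn flooded, so s (ρ_m − ρ_w) = t (ρ_sed − ρ_w).
s = 2.065 km × (1.914 − 1.026) / (3.332 − 1.026) = 0.795 km.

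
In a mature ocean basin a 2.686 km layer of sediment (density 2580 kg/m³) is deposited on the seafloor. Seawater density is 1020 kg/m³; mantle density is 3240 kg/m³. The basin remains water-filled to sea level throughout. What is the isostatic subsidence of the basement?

1.89 km

Submarine loading: the sediment displaces seawater, and the subsidence is in turn flooded, so s (ρ_m − ρ_w) = t (ρ_sed − ρ_w).
s = 2.686 km × (2580 − 1020) / (3240 − 1020) = 1.89 km.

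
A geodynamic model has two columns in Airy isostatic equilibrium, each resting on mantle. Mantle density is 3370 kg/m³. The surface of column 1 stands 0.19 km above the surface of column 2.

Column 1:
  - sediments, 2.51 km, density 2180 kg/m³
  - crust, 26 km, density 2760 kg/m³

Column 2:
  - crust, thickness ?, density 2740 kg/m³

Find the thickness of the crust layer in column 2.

28.9 km

Take the compensation level at the base of the deeper column (depth z_c below the surface of column 1) and equate Σ ρ_i t_i down to z_c; mantle fills any gap and the z_c terms cancel.
Column 1: 2.51×2180 + 26×2760 + (z_c − 28.51)×3370
Column 2: 0.19×0 + x×2740 + (z_c − 0.19 − 0 − x)×3370
The z_c×3370 term appears on both sides and cancels. Collect the known terms of each column as K = Σ(ρt)_known − 3370 × (depth of known layers): K_1 = 77231.8 − 3370×28.51 = −18846.9; K_2 = 0 − 3370×(0.19 + 0) = −640.3.
Balance: K_1 = K_2 − x×(3370 − 2740), so x = (K_2 − K_1)/(3370 − 2740) = 18206.6/630 = 28.9 km.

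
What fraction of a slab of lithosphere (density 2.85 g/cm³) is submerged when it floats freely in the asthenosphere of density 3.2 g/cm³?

Submerged fraction = ρ_obj/ρ_fluid = 2.85/3.2 = 89.1%.

89.1%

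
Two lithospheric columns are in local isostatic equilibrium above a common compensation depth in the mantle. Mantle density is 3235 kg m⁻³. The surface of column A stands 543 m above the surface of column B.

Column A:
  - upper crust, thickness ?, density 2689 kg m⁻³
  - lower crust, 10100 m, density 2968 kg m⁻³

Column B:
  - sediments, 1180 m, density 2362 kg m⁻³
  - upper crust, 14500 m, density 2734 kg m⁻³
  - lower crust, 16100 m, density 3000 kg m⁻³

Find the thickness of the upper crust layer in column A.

Take the compensation level at the base of the deeper column (depth z_c below the surface of column A) and equate Σ ρ_i t_i down to z_c; mantle fills any gap and the z_c terms cancel.
Column A: x×2689 + 10100×2968 + (z_c − 10100 − x)×3235
Column B: 543×0 + 1180×2362 + 14500×2734 + 16100×3000 + (z_c − 543 − 31780)×3235
The z_c×3235 term appears on both sides and cancels. Collect the known terms of each column as K = Σ(ρt)_known − 3235 × (depth of known layers): K_A = 29976800 − 3235×10100 = −2696700; K_B = 90730160 − 3235×(543 + 31780) = −13834745.
Balance: K_A − x×(3235 − 2689) = K_B, so x = (K_A − K_B)/(3235 − 2689) = 11138000/546 = 20400 m.

20400 m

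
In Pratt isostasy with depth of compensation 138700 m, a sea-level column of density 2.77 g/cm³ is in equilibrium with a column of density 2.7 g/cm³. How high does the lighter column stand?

3600 m

ρ_ref D = ρ (D + h) → h = D (ρ_ref − ρ)/ρ.
h = 138700 m × (2.77 − 2.7)/2.7 = 3600 m.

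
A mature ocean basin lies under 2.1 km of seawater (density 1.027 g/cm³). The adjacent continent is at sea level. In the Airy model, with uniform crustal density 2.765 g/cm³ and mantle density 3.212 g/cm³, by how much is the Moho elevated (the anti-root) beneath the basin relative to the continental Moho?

8.17 km

Isostatic balance requires: replacing crust with seawater at the top is compensated by replacing crust with mantle at the base: d (ρ_c − ρ_w) = a (ρ_m − ρ_c).
a = d (ρ_c − ρ_w)/(ρ_m − ρ_c) = 2.1 km × 1.738/0.447 = 8.17 km.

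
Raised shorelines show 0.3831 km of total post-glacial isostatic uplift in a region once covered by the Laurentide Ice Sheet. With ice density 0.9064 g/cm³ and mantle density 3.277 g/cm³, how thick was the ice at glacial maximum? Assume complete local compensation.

1.39 km

u = t ρ_ice/ρ_m → t = u ρ_m/ρ_ice = 0.3831 km × 3.277/0.9064 = 1.39 km.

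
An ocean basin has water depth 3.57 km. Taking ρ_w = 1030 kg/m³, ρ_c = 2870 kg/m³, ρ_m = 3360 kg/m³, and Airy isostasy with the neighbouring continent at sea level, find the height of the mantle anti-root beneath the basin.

13.4 km

Isostatic balance requires: replacing crust with seawater at the top is compensated by replacing crust with mantle at the base: d (ρ_c − ρ_w) = a (ρ_m − ρ_c).
a = d (ρ_c − ρ_w)/(ρ_m − ρ_c) = 3.57 km × 1840/490 = 13.4 km.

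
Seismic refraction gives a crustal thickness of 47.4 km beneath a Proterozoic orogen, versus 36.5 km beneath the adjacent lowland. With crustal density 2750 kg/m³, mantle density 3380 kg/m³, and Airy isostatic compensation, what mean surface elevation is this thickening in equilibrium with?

2.03 km

Excess crust Δ = 47.4 km − 36.5 km = 10.9 km, split between elevation h and root r with h + r = Δ.
Airy balance ρ_c h = (ρ_m − ρ_c) r gives r = h ρ_c/(ρ_m − ρ_c), so h (1 + ρ_c/(ρ_m − ρ_c)) = Δ, i.e. h = Δ (ρ_m − ρ_c)/ρ_m.
h = 10.9 km × 630/3380 = 2.03 km.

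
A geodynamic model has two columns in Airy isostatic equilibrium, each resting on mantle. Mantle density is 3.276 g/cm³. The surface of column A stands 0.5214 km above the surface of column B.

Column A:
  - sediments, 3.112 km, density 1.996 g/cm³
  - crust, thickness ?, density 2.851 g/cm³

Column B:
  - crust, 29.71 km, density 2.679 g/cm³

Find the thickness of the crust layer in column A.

36.4 km

Take the compensation level at the base of the deeper column (depth z_c below the surface of column A) and equate Σ ρ_i t_i down to z_c; mantle fills any gap and the z_c terms cancel.
Column A: 3.112×1.996 + x×2.851 + (z_c − 3.112 − x)×3.276
Column B: 0.5214×0 + 29.71×2.679 + (z_c − 0.5214 − 29.71)×3.276
The z_c×3.276 term appears on both sides and cancels. Collect the known terms of each column as K = Σ(ρt)_known − 3.276 × (depth of known layers): K_A = 6.211552 − 3.276×3.112 = −3.98336; K_B = 79.59309 − 3.276×(0.5214 + 29.71) = −19.4449764.
Balance: K_A − x×(3.276 − 2.851) = K_B, so x = (K_A − K_B)/(3.276 − 2.851) = 15.4616/0.425 = 36.4 km.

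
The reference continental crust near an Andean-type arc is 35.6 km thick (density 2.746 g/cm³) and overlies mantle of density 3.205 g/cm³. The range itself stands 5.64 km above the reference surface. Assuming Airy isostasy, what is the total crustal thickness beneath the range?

Root depth r = h ρ_c / (ρ_m − ρ_c) = 5.64 km × 2.746 / 0.459 = 33.74 km.
Total thickness = T + h + r = 35.6 km + 5.64 km + 33.74 km = 75 km.

75 km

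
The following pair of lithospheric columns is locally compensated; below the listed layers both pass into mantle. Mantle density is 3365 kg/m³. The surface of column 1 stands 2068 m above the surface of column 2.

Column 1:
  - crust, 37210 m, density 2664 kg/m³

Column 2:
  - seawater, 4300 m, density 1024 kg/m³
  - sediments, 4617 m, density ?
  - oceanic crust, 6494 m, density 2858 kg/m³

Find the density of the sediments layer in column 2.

Take the compensation level at the base of the deeper column (depth z_c below the surface of column 1) and equate Σ ρ_i t_i down to z_c; mantle fills any gap and the z_c terms cancel.
Column 1: 37210×2664 + (z_c − 37210)×3365
Column 2: 2068×0 + 4300×1024 + 4617×ρ + 6494×2858 + (z_c − 2068 − 15411)×3365
The z_c×3365 term appears on both sides and cancels. Collect the known terms of each column as K = Σ(ρt)_known − 3365 × (depth of known layers): K_1 = 99127440 − 3365×37210 = −26084210; K_2 = 22963052 − 3365×(2068 + 15411) = −35853783.
Balance: K_1 = K_2 + 4617×ρ, so ρ = (K_1 − K_2)/4617 = 9769570/4617 = 2120 kg/m³.

2120 kg/m³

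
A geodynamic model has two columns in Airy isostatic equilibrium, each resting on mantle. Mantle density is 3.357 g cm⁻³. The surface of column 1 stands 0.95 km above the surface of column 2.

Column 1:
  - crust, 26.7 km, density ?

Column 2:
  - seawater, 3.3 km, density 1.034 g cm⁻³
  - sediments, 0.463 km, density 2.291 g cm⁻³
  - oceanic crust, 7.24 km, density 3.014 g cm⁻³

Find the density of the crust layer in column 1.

Take the compensation level at the base of the deeper column (depth z_c below the surface of column 1) and equate Σ ρ_i t_i down to z_c; mantle fills any gap and the z_c terms cancel.
Column 1: 26.7×ρ + (z_c − 26.7)×3.357
Column 2: 0.95×0 + 3.3×1.034 + 0.463×2.291 + 7.24×3.014 + (z_c − 0.95 − 11.003)×3.357
The z_c×3.357 term appears on both sides and cancels. Collect the known terms of each column as K = Σ(ρt)_known − 3.357 × (depth of known layers): K_1 = 0 − 3.357×26.7 = −89.6319; K_2 = 26.294293 − 3.357×(0.95 + 11.003) = −13.831928.
Balance: K_1 + 26.7×ρ = K_2, so ρ = (K_2 − K_1)/26.7 = 75.8/26.7 = 2.84 g cm⁻³.

2.84 g cm⁻³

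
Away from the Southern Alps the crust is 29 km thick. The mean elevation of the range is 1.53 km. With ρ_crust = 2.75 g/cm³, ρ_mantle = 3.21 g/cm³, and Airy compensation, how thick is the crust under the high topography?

Root depth r = h ρ_c / (ρ_m − ρ_c) = 1.53 km × 2.75 / 0.46 = 9.147 km.
Total thickness = T + h + r = 29 km + 1.53 km + 9.147 km = 39.7 km.

39.7 km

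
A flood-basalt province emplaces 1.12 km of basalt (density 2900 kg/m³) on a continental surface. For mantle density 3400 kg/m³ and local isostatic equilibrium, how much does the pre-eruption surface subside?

0.955 km

Subaerial loading: s = t ρ_load / ρ_m.
s = 1.12 km × 2900/3400 = 0.955 km.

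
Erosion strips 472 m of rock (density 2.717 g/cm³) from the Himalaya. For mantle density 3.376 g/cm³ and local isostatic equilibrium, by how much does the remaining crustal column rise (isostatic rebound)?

380 m

Unloading: uplift u = e ρ_c/ρ_m = 472 m × 2.717/3.376 = 380 m.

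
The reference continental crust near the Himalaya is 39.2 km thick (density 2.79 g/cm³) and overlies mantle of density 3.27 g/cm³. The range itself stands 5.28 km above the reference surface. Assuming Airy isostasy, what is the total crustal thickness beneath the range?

75.2 km

Root depth r = h ρ_c / (ρ_m − ρ_c) = 5.28 km × 2.79 / 0.48 = 30.69 km.
Total thickness = T + h + r = 39.2 km + 5.28 km + 30.69 km = 75.2 km.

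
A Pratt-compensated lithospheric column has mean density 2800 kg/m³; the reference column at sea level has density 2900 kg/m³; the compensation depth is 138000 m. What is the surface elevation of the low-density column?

4930 m

ρ_ref D = ρ (D + h) → h = D (ρ_ref − ρ)/ρ.
h = 138000 m × (2900 − 2800)/2800 = 4930 m.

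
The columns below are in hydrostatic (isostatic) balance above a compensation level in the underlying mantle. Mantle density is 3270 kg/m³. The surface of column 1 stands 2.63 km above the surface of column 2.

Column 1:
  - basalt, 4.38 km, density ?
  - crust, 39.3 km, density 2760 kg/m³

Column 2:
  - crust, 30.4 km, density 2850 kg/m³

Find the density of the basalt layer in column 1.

2970 kg/m³

Take the compensation level at the base of the deeper column (depth z_c below the surface of column 1) and equate Σ ρ_i t_i down to z_c; mantle fills any gap and the z_c terms cancel.
Column 1: 4.38×ρ + 39.3×2760 + (z_c − 43.68)×3270
Column 2: 2.63×0 + 30.4×2850 + (z_c − 2.63 − 30.4)×3270
The z_c×3270 term appears on both sides and cancels. Collect the known terms of each column as K = Σ(ρt)_known − 3270 × (depth of known layers): K_1 = 108468 − 3270×43.68 = −34365.6; K_2 = 86640 − 3270×(2.63 + 30.4) = −21368.1.
Balance: K_1 + 4.38×ρ = K_2, so ρ = (K_2 − K_1)/4.38 = 12997.5/4.38 = 2970 kg/m³.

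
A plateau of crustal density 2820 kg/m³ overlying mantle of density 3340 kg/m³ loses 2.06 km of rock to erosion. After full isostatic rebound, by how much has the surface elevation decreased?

Rebound u = e ρ_c/ρ_m = 2.06 km × 2820/3340 = 1.739 km.
Net surface drop = e − u = 2.06 km − 1.739 km = e (ρ_m − ρ_c)/ρ_m = 0.321 km.

0.321 km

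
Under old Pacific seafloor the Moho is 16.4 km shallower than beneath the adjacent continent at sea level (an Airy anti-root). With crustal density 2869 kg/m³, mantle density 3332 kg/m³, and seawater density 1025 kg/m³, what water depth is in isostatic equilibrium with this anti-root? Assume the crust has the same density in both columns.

Replacing a thickness d of crust by seawater at the top must be balanced by replacing crust with mantle at the base: d (ρ_c − ρ_w) = a (ρ_m − ρ_c).
d = a (ρ_m − ρ_c)/(ρ_c − ρ_w) = 16.4 km × 463/1844 = 4.12 km.

4.12 km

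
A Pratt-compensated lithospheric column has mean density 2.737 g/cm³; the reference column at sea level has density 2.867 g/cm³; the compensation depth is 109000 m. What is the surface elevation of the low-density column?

5180 m

ρ_ref D = ρ (D + h) → h = D (ρ_ref − ρ)/ρ.
h = 109000 m × (2.867 − 2.737)/2.737 = 5180 m.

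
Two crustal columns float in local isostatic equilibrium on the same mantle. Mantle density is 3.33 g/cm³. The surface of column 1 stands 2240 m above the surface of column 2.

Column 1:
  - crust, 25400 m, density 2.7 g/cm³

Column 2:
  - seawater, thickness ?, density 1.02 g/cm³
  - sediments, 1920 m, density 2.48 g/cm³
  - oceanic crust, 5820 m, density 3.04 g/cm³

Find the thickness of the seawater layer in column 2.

Take the compensation level at the base of the deeper column (depth z_c below the surface of column 1) and equate Σ ρ_i t_i down to z_c; mantle fills any gap and the z_c terms cancel.
Column 1: 25400×2.7 + (z_c − 25400)×3.33
Column 2: 2240×0 + x×1.02 + 1920×2.48 + 5820×3.04 + (z_c − 2240 − 7740 − x)×3.33
The z_c×3.33 term appears on both sides and cancels. Collect the known terms of each column as K = Σ(ρt)_known − 3.33 × (depth of known layers): K_1 = 68580 − 3.33×25400 = −16002; K_2 = 22454.4 − 3.33×(2240 + 7740) = −10779.
Balance: K_1 = K_2 − x×(3.33 − 1.02), so x = (K_2 − K_1)/(3.33 − 1.02) = 5223/2.31 = 2260 m.

2260 m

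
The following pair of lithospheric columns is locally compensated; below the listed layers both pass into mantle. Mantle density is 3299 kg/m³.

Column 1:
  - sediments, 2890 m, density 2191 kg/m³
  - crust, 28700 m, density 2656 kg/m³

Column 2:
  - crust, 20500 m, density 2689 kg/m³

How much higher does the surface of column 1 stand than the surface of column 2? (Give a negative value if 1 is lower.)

2770 m

For any compensation level in the mantle, the mantle terms cancel and isostasy reduces to e = (Σt_1 − Σt_2) − (Σ(ρt)_1 − Σ(ρt)_2) / ρ_m.
Σt_1 = 31590 m; Σt_2 = 20500 m; Σ(ρt)_1 = 82559190; Σ(ρt)_2 = 55124500 (in m·kg/m³).
e = (31590 − 20500) − (82559190 − 55124500) / 3299 = 2770 m.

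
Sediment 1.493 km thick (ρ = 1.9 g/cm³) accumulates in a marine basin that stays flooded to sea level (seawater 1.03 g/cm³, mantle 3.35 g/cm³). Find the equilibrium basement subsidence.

0.56 km

Submarine loading: the sediment displaces seawater, and the subsidence is in turn flooded, so s (ρ_m − ρ_w) = t (ρ_sed − ρ_w).
s = 1.493 km × (1.9 − 1.03) / (3.35 − 1.03) = 0.56 km.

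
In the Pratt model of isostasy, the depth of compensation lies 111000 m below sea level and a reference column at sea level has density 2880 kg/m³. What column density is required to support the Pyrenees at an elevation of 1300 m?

2850 kg/m³

Pratt balance: ρ_ref D = ρ (D + h).
ρ = ρ_ref D/(D + h) = 2880 × 111000 m/(111000 m + 1300 m) = 2850 kg/m³.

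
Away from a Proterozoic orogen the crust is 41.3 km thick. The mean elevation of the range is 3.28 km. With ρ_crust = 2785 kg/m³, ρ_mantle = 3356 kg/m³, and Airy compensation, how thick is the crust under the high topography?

Root depth r = h ρ_c / (ρ_m − ρ_c) = 3.28 km × 2785 / 571 = 16 km.
Total thickness = T + h + r = 41.3 km + 3.28 km + 16 km = 60.6 km.

60.6 km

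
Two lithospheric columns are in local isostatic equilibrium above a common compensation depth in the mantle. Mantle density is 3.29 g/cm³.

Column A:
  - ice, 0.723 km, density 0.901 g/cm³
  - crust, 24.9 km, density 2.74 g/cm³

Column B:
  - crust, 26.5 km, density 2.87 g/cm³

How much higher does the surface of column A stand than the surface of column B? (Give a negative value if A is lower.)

For any compensation level in the mantle, the mantle terms cancel and isostasy reduces to e = (Σt_A − Σt_B) − (Σ(ρt)_A − Σ(ρt)_B) / ρ_m.
Σt_A = 25.623 km; Σt_B = 26.5 km; Σ(ρt)_A = 68.877423; Σ(ρt)_B = 76.055 (in km·g/cm³).
e = (25.623 − 26.5) − (68.877423 − 76.055) / 3.29 = 1.3 km.

1.3 km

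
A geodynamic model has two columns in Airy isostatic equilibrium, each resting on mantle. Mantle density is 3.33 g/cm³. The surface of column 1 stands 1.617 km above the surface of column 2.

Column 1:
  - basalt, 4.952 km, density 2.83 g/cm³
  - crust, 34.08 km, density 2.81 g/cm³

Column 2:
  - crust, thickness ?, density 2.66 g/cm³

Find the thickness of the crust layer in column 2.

22.1 km

Take the compensation level at the base of the deeper column (depth z_c below the surface of column 1) and equate Σ ρ_i t_i down to z_c; mantle fills any gap and the z_c terms cancel.
Column 1: 4.952×2.83 + 34.08×2.81 + (z_c − 39.032)×3.33
Column 2: 1.617×0 + x×2.66 + (z_c − 1.617 − 0 − x)×3.33
The z_c×3.33 term appears on both sides and cancels. Collect the known terms of each column as K = Σ(ρt)_known − 3.33 × (depth of known layers): K_1 = 109.77896 − 3.33×39.032 = −20.1976; K_2 = 0 − 3.33×(1.617 + 0) = −5.38461.
Balance: K_1 = K_2 − x×(3.33 − 2.66), so x = (K_2 − K_1)/(3.33 − 2.66) = 14.813/0.67 = 22.1 km.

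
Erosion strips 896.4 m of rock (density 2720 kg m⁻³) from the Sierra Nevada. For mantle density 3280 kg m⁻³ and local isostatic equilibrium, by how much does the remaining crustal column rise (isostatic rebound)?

743 m

Unloading: uplift u = e ρ_c/ρ_m = 896.4 m × 2720/3280 = 743 m.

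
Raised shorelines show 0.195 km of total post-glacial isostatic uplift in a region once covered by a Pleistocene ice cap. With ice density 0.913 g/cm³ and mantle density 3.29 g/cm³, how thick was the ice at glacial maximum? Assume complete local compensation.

u = t ρ_ice/ρ_m → t = u ρ_m/ρ_ice = 0.195 km × 3.29/0.913 = 0.703 km.

0.703 km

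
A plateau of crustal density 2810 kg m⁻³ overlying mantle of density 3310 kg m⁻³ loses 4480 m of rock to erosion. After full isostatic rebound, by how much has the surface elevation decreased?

Rebound u = e ρ_c/ρ_m = 4480 m × 2810/3310 = 3803 m.
Net surface drop = e − u = 4480 m − 3803 m = e (ρ_m − ρ_c)/ρ_m = 677 m.

677 m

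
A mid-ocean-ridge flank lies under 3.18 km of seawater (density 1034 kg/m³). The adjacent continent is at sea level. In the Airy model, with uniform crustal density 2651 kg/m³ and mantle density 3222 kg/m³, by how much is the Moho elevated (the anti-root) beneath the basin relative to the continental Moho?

By Archimedes' principle applied to the lithosphere: replacing crust with seawater at the top is compensated by replacing crust with mantle at the base: d (ρ_c − ρ_w) = a (ρ_m − ρ_c).
a = d (ρ_c − ρ_w)/(ρ_m − ρ_c) = 3.18 km × 1617/571 = 9.01 km.

9.01 km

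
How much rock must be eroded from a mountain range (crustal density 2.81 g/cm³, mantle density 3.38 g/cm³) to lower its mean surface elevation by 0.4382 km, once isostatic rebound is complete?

2.6 km

Net drop Δ = e − u = e − e ρ_c/ρ_m = e (ρ_m − ρ_c)/ρ_m.
e = Δ ρ_m/(ρ_m − ρ_c) = 0.4382 km × 3.38/0.57 = 2.6 km.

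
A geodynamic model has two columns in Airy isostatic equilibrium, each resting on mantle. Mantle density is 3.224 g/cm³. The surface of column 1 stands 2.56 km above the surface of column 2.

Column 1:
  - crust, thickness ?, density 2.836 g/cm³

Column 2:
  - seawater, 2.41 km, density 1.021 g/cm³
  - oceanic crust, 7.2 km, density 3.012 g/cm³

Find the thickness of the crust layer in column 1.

Take the compensation level at the base of the deeper column (depth z_c below the surface of column 1) and equate Σ ρ_i t_i down to z_c; mantle fills any gap and the z_c terms cancel.
Column 1: x×2.836 + (z_c − 0 − x)×3.224
Column 2: 2.56×0 + 2.41×1.021 + 7.2×3.012 + (z_c − 2.56 − 9.61)×3.224
The z_c×3.224 term appears on both sides and cancels. Collect the known terms of each column as K = Σ(ρt)_known − 3.224 × (depth of known layers): K_1 = 0 − 3.224×0 = 0; K_2 = 24.14701 − 3.224×(2.56 + 9.61) = −15.08907.
Balance: K_1 − x×(3.224 − 2.836) = K_2, so x = (K_1 − K_2)/(3.224 − 2.836) = 15.0891/0.388 = 38.9 km.

38.9 km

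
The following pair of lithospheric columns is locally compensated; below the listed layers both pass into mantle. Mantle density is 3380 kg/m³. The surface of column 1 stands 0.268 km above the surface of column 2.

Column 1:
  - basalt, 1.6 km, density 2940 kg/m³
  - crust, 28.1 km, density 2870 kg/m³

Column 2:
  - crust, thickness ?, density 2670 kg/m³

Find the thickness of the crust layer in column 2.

Take the compensation level at the base of the deeper column (depth z_c below the surface of column 1) and equate Σ ρ_i t_i down to z_c; mantle fills any gap and the z_c terms cancel.
Column 1: 1.6×2940 + 28.1×2870 + (z_c − 29.7)×3380
Column 2: 0.268×0 + x×2670 + (z_c − 0.268 − 0 − x)×3380
The z_c×3380 term appears on both sides and cancels. Collect the known terms of each column as K = Σ(ρt)_known − 3380 × (depth of known layers): K_1 = 85351 − 3380×29.7 = −15035; K_2 = 0 − 3380×(0.268 + 0) = −905.84.
Balance: K_1 = K_2 − x×(3380 − 2670), so x = (K_2 − K_1)/(3380 − 2670) = 14129.2/710 = 19.9 km.

19.9 km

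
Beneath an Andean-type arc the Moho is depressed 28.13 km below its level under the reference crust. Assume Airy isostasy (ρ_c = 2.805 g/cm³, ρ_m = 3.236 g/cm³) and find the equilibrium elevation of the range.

Balancing pressure at the compensation depth: ρ_c h = (ρ_m − ρ_c) r.
h = r (ρ_m − ρ_c) / ρ_c = 28.13 km × (3.236 − 2.805) / 2.805 = 4.32 km.

4.32 km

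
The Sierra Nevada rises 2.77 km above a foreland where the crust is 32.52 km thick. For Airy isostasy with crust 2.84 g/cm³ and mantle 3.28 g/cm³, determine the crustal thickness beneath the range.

53.2 km

Root depth r = h ρ_c / (ρ_m − ρ_c) = 2.77 km × 2.84 / 0.44 = 17.88 km.
Total thickness = T + h + r = 32.52 km + 2.77 km + 17.88 km = 53.2 km.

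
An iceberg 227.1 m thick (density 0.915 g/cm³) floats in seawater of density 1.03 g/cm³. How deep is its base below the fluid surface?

Draft d = t ρ_obj/ρ_fluid = 227.1 m × 0.915/1.03 = 202 m.

202 m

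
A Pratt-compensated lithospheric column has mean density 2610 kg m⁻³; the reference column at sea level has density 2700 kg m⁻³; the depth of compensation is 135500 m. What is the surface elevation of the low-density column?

ρ_ref D = ρ (D + h) → h = D (ρ_ref − ρ)/ρ.
h = 135500 m × (2700 − 2610)/2610 = 4670 m.

4670 m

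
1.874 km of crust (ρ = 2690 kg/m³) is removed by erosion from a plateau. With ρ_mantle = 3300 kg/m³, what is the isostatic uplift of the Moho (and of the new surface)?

Unloading: uplift u = e ρ_c/ρ_m = 1.874 km × 2690/3300 = 1.53 km.

1.53 km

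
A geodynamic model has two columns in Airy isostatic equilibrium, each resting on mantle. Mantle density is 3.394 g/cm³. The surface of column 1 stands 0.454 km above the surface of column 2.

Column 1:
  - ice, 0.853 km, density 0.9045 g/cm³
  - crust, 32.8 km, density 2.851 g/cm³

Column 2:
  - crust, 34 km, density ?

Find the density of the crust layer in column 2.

Take the compensation level at the base of the deeper column (depth z_c below the surface of column 1) and equate Σ ρ_i t_i down to z_c; mantle fills any gap and the z_c terms cancel.
Column 1: 0.853×0.9045 + 32.8×2.851 + (z_c − 33.653)×3.394
Column 2: 0.454×0 + 34×ρ + (z_c − 0.454 − 34)×3.394
The z_c×3.394 term appears on both sides and cancels. Collect the known terms of each column as K = Σ(ρt)_known − 3.394 × (depth of known layers): K_1 = 94.2843385 − 3.394×33.653 = −19.9339435; K_2 = 0 − 3.394×(0.454 + 34) = −116.936876.
Balance: K_1 = K_2 + 34×ρ, so ρ = (K_1 − K_2)/34 = 97.0029/34 = 2.85 g/cm³.

2.85 g/cm³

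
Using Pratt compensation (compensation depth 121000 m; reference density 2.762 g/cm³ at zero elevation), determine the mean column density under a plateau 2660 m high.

Pratt balance: ρ_ref D = ρ (D + h).
ρ = ρ_ref D/(D + h) = 2.762 × 121000 m/(121000 m + 2660 m) = 2.7 g/cm³.

2.7 g/cm³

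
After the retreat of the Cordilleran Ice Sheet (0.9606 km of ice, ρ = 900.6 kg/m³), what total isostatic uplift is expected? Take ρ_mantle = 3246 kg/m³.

Removing the load lets mantle flow back in; uplift u satisfies ρ_ice t = ρ_m u.
u = t ρ_ice/ρ_m = 0.9606 km × 900.6/3246 = 0.267 km.

0.267 km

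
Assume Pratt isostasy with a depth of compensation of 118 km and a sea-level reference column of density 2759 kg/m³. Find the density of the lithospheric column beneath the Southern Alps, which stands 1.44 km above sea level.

Pratt balance: ρ_ref D = ρ (D + h).
ρ = ρ_ref D/(D + h) = 2759 × 118 km/(118 km + 1.44 km) = 2730 kg/m³.

2730 kg/m³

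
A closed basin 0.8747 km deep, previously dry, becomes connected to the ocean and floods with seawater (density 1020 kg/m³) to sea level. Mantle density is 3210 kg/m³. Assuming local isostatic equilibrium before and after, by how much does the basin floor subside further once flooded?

After flooding the water column is d + s deep. Its weight must equal the weight of mantle displaced by the extra subsidence s: (d + s) ρ_w = s ρ_m.
s = d ρ_w / (ρ_m − ρ_w) = 0.8747 km × 1020/(3210 − 1020) = 0.407 km.

0.407 km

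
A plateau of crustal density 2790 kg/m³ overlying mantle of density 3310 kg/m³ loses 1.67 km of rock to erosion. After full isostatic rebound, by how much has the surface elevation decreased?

0.262 km

Rebound u = e ρ_c/ρ_m = 1.67 km × 2790/3310 = 1.408 km.
Net surface drop = e − u = 1.67 km − 1.408 km = e (ρ_m − ρ_c)/ρ_m = 0.262 km.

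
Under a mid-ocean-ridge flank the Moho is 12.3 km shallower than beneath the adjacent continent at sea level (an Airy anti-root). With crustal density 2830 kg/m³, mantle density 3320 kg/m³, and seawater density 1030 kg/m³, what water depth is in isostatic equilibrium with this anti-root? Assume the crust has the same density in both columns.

3.35 km

Replacing a thickness d of crust by seawater at the top must be balanced by replacing crust with mantle at the base: d (ρ_c − ρ_w) = a (ρ_m − ρ_c).
d = a (ρ_m − ρ_c)/(ρ_c − ρ_w) = 12.3 km × 490/1800 = 3.35 km.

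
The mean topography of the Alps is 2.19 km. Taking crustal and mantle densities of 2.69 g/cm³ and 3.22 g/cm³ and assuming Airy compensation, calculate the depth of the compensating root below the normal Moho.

11.1 km

Isostatic balance requires: the weight of the topography is balanced by the buoyancy of the root, ρ_c h = (ρ_m − ρ_c) r.
r = h · ρ_c / (ρ_m − ρ_c) = 2.19 km × 2.69 / (3.22 − 2.69) = 11.1 km.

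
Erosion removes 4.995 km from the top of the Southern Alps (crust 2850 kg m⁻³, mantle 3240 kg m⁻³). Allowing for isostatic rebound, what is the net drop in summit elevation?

Rebound u = e ρ_c/ρ_m = 4.995 km × 2850/3240 = 4.394 km.
Net surface drop = e − u = 4.995 km − 4.394 km = e (ρ_m − ρ_c)/ρ_m = 0.601 km.

0.601 km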